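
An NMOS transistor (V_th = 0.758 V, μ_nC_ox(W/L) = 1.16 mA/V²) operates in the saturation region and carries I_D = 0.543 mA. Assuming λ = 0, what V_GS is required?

In saturation I_D = ½ k_n (V_GS − V_th)², so V_GS − V_th = √(2 I_D / k_n) = √(2 × 0.543 / 1.16) = 0.968 V.
V_GS = 0.758 + 0.968 = 1.73 V.

V_GS = 1.73 V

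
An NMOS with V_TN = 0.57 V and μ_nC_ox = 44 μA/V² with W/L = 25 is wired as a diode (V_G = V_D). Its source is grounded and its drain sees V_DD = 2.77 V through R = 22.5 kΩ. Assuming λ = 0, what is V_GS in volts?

V_GS = 0.953 V

With gate tied to drain, V_GS = V_DS ≥ V_GS − V_TN, so the device is in saturation.
k_n = μ_nC_ox · (W/L) = 1.1 mA/V².
KCL at the drain: ½ k_n (V_GS − V_TN)² = (V_DD − V_GS)/R.
Let x = V_GS − 0.57. Then 12.4 x² + x − 2.2 = 0, giving x = 0.383 V (positive root), so V_GS = 0.953 V.
I_D = (V_DD − V_GS)/R = (2.77 − 0.953) / 22.5 = 0.0807 mA.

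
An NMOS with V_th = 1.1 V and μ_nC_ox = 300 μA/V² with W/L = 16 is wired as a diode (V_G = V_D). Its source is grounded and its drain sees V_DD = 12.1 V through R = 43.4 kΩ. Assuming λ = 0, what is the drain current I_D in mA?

With gate tied to drain, V_GS = V_DS ≥ V_GS − V_th, so the device is in saturation.
k_n = μ_nC_ox · (W/L) = 4.8 mA/V².
KCL at the drain: ½ k_n (V_GS − V_th)² = (V_DD − V_GS)/R.
Let x = V_GS − 1.1. Then 104 x² + x − 11 = 0, giving x = 0.32 V (positive root), so V_GS = 1.42 V.
I_D = (V_DD − V_GS)/R = (12.1 − 1.42) / 43.4 = 0.246 mA.

I_D = 0.246 mA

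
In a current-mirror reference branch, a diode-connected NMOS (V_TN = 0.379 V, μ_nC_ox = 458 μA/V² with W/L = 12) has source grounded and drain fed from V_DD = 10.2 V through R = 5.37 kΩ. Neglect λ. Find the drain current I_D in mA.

I_D = 1.68 mA

With gate tied to drain, V_GS = V_DS ≥ V_GS − V_TN, so the device is in saturation.
k_n = μ_nC_ox · (W/L) = 5.496 mA/V².
KCL at the drain: ½ k_n (V_GS − V_TN)² = (V_DD − V_GS)/R.
Let x = V_GS − 0.379. Then 14.8 x² + x − 9.821 = 0, giving x = 0.783 V (positive root), so V_GS = 1.16 V.
I_D = (V_DD − V_GS)/R = (10.2 − 1.16) / 5.37 = 1.68 mA.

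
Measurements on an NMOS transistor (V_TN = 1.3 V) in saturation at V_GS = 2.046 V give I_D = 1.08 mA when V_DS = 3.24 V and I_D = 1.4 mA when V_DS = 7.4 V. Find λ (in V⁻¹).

With V_GS fixed, I_D ∝ (1 + λ V_DS) in saturation, so I_D2/I_D1 = (1 + λ V_DS2)/(1 + λ V_DS1).
1.4/1.08 = 1.296 = (1 + 7.4 λ)/(1 + 3.24 λ).
Solving: λ (I_D1 V_DS2 − I_D2 V_DS1) = I_D2 − I_D1, so λ = (1.4 − 1.08) / (1.08 × 7.4 − 1.4 × 3.24) = 0.32 / 3.46 = 0.0926 V⁻¹.

λ = 0.0926 V⁻¹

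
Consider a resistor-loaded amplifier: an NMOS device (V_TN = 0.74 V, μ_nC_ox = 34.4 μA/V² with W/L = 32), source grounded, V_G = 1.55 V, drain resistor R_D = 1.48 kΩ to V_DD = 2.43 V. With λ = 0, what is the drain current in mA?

I_D = 0.361 mA

V_GS = V_G = 1.55 V, so V_ov = 1.55 − 0.74 = 0.81 V.
k_n = μ_nC_ox · (W/L) = 1.101 mA/V².
Assume saturation: I_D = ½ k_n V_ov² = 0.5 × 1.101 × 0.81² = 0.361 mA, giving V_DS = V_DD − I_D R_D = 2.43 − 0.361 × 1.48 = 1.9 V.
V_DS = 1.9 V ≥ V_ov = 0.81 V, confirming saturation.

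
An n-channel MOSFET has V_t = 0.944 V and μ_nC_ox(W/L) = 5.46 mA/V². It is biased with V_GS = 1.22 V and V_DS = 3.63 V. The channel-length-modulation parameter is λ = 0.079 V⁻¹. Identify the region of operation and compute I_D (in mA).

V_ov = V_GS − V_t = 1.22 − 0.944 = 0.276 V.
Since V_DS = 3.63 V ≥ V_ov = 0.276 V, the device is in saturation.
I_D = ½ k_n V_ov² (1 + λ V_DS) = 0.5 × 5.46 × 0.276² × (1 + 0.079 × 3.63) = 0.268 mA.

Saturation; I_D = 0.268 mA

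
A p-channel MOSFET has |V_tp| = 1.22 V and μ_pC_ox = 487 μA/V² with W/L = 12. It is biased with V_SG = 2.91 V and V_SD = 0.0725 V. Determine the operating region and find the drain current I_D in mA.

k_p = μ_pC_ox · (W/L) = 5.844 mA/V².
V_ov = V_SG − |V_tp| = 2.91 − 1.22 = 1.69 V.
Since V_SD = 0.0725 V < V_ov = 1.69 V, the device is in the triode region.
I_D = k_p [V_ov · V_SD − ½ V_SD²] = 5.844 × [1.69 × 0.0725 − 0.5 × 0.0725²] = 0.701 mA.

Triode; I_D = 0.701 mA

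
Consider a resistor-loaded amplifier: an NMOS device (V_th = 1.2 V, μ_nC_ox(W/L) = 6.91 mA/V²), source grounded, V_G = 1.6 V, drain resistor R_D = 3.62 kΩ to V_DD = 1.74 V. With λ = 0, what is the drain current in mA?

I_D = 0.424 mA

V_GS = V_G = 1.6 V, so V_ov = 1.6 − 1.2 = 0.4 V.
Assume saturation: I_D = ½ k_n V_ov² = 0.5 × 6.91 × 0.4² = 0.553 mA, giving V_DS = V_DD − I_D R_D = 1.74 − 0.553 × 3.62 = -0.261 V.
But -0.261 V < V_ov = 0.4 V, so the device is actually in triode.
In triode I_D = k_n[V_ov V_DS − ½ V_DS²] and I_D = (V_DD − V_DS)/R_D. Equating: 12.5 V_DS² − 11.01 V_DS + 1.74 = 0, giving V_DS = 0.207 V (the root below V_ov).
I_D = (1.74 − 0.207) / 3.62 = 0.424 mA.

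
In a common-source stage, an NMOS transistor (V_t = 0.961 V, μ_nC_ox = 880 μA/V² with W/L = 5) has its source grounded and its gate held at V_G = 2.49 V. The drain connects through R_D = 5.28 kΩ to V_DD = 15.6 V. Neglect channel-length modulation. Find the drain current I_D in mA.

I_D = 2.86 mA

V_GS = V_G = 2.49 V, so V_ov = 2.49 − 0.961 = 1.53 V.
k_n = μ_nC_ox · (W/L) = 4.4 mA/V².
Assume saturation: I_D = ½ k_n V_ov² = 0.5 × 4.4 × 1.53² = 5.14 mA, giving V_DS = V_DD − I_D R_D = 15.6 − 5.14 × 5.28 = -11.6 V.
But -11.6 V < V_ov = 1.53 V, so the device is actually in triode.
In triode I_D = k_n[V_ov V_DS − ½ V_DS²] and I_D = (V_DD − V_DS)/R_D. Equating: 11.6 V_DS² − 36.52 V_DS + 15.6 = 0, giving V_DS = 0.51 V (the root below V_ov).
I_D = (15.6 − 0.51) / 5.28 = 2.86 mA.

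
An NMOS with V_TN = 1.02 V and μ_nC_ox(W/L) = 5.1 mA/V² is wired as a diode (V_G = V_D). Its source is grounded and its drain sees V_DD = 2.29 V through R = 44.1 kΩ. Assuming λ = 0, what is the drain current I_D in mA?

I_D = 0.0265 mA

With gate tied to drain, V_GS = V_DS ≥ V_GS − V_TN, so the device is in saturation.
KCL at the drain: ½ k_n (V_GS − V_TN)² = (V_DD − V_GS)/R.
Let x = V_GS − 1.02. Then 112 x² + x − 1.27 = 0, giving x = 0.102 V (positive root), so V_GS = 1.12 V.
I_D = (V_DD − V_GS)/R = (2.29 − 1.12) / 44.1 = 0.0265 mA.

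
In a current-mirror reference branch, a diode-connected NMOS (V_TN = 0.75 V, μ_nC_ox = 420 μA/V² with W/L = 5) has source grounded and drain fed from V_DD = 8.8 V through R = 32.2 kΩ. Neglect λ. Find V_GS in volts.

V_GS = 1.22 V

With gate tied to drain, V_GS = V_DS ≥ V_GS − V_TN, so the device is in saturation.
k_n = μ_nC_ox · (W/L) = 2.1 mA/V².
KCL at the drain: ½ k_n (V_GS − V_TN)² = (V_DD − V_GS)/R.
Let x = V_GS − 0.75. Then 33.8 x² + x − 8.05 = 0, giving x = 0.473 V (positive root), so V_GS = 1.22 V.
I_D = (V_DD − V_GS)/R = (8.8 − 1.22) / 32.2 = 0.235 mA.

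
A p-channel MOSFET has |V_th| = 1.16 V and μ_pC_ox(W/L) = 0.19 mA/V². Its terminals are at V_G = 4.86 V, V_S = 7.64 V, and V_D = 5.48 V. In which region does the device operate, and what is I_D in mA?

Saturation; I_D = 0.249 mA

V_SG = V_S − V_G = 7.64 − 4.86 = 2.78 V; V_SD = V_S − V_D = 7.64 − 5.48 = 2.16 V.
V_ov = V_SG − |V_th| = 2.78 − 1.16 = 1.62 V.
Since V_SD = 2.16 V ≥ V_ov = 1.62 V, the device is in saturation.
I_D = ½ k_p V_ov² = 0.5 × 0.19 × 1.62² = 0.249 mA.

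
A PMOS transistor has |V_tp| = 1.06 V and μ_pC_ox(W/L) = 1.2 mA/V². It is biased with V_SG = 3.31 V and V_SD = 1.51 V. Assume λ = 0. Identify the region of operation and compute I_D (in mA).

Triode; I_D = 2.71 mA

V_ov = V_SG − |V_tp| = 3.31 − 1.06 = 2.25 V.
Since V_SD = 1.51 V < V_ov = 2.25 V, the device is in the triode region.
I_D = k_p [V_ov · V_SD − ½ V_SD²] = 1.2 × [2.25 × 1.51 − 0.5 × 1.51²] = 2.71 mA.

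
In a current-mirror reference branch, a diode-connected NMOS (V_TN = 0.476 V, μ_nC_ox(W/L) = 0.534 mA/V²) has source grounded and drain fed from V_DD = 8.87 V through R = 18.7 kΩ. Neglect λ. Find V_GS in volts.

With gate tied to drain, V_GS = V_DS ≥ V_GS − V_TN, so the device is in saturation.
KCL at the drain: ½ k_n (V_GS − V_TN)² = (V_DD − V_GS)/R.
Let x = V_GS − 0.476. Then 4.99 x² + x − 8.394 = 0, giving x = 1.2 V (positive root), so V_GS = 1.68 V.
I_D = (V_DD − V_GS)/R = (8.87 − 1.68) / 18.7 = 0.385 mA.

V_GS = 1.68 V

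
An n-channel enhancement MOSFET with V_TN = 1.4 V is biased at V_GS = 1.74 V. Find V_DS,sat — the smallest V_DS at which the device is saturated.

V_DS,sat = 0.340 V

The boundary between triode and saturation is V_DS = V_GS − V_TN = V_ov.
V_ov = 1.74 − 1.4 = 0.34 V.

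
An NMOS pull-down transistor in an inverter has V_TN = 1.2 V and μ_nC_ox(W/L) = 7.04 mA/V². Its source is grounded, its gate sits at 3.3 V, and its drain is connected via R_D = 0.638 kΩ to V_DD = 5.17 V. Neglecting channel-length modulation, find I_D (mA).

I_D = 7.22 mA

V_GS = V_G = 3.3 V, so V_ov = 3.3 − 1.2 = 2.1 V.
Assume saturation: I_D = ½ k_n V_ov² = 0.5 × 7.04 × 2.1² = 15.5 mA, giving V_DS = V_DD − I_D R_D = 5.17 − 15.5 × 0.638 = -4.73 V.
But -4.73 V < V_ov = 2.1 V, so the device is actually in triode.
In triode I_D = k_n[V_ov V_DS − ½ V_DS²] and I_D = (V_DD − V_DS)/R_D. Equating: 2.25 V_DS² − 10.43 V_DS + 5.17 = 0, giving V_DS = 0.564 V (the root below V_ov).
I_D = (5.17 − 0.564) / 0.638 = 7.22 mA.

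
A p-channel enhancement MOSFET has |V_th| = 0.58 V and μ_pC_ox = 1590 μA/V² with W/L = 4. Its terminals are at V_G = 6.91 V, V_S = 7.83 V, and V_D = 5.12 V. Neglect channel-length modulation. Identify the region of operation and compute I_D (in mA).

V_SG = V_S − V_G = 7.83 − 6.91 = 0.92 V; V_SD = V_S − V_D = 7.83 − 5.12 = 2.71 V.
k_p = μ_pC_ox · (W/L) = 6.36 mA/V².
V_ov = V_SG − |V_th| = 0.92 − 0.58 = 0.34 V.
Since V_SD = 2.71 V ≥ V_ov = 0.34 V, the device is in saturation.
I_D = ½ k_p V_ov² = 0.5 × 6.36 × 0.34² = 0.368 mA.

Saturation; I_D = 0.368 mA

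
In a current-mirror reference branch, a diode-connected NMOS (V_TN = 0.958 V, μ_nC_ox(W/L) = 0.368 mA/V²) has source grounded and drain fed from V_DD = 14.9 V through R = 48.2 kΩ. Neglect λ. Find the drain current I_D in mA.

I_D = 0.264 mA

With gate tied to drain, V_GS = V_DS ≥ V_GS − V_TN, so the device is in saturation.
KCL at the drain: ½ k_n (V_GS − V_TN)² = (V_DD − V_GS)/R.
Let x = V_GS − 0.958. Then 8.87 x² + x − 13.94 = 0, giving x = 1.2 V (positive root), so V_GS = 2.16 V.
I_D = (V_DD − V_GS)/R = (14.9 − 2.16) / 48.2 = 0.264 mA.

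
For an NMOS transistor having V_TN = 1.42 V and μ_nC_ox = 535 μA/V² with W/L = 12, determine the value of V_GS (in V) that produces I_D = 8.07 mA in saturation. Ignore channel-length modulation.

k_n = μ_nC_ox · (W/L) = 6.42 mA/V².
In saturation I_D = ½ k_n (V_GS − V_TN)², so V_GS − V_TN = √(2 I_D / k_n) = √(2 × 8.07 / 6.42) = 1.59 V.
V_GS = 1.42 + 1.59 = 3.01 V.

V_GS = 3.01 V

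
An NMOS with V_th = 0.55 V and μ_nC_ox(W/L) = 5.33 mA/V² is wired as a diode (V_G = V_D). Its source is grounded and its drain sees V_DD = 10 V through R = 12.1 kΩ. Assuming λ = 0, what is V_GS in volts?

With gate tied to drain, V_GS = V_DS ≥ V_GS − V_th, so the device is in saturation.
KCL at the drain: ½ k_n (V_GS − V_th)² = (V_DD − V_GS)/R.
Let x = V_GS − 0.55. Then 32.2 x² + x − 9.45 = 0, giving x = 0.526 V (positive root), so V_GS = 1.08 V.
I_D = (V_DD − V_GS)/R = (10 − 1.08) / 12.1 = 0.738 mA.

V_GS = 1.08 V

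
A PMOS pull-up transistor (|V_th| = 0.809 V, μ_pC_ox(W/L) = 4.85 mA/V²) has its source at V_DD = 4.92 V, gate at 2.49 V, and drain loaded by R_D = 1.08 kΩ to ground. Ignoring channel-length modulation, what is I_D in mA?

V_SG = V_DD − V_G = 4.92 − 2.49 = 2.43 V, so V_ov = 2.43 − 0.809 = 1.62 V.
Assume saturation: I_D = ½ k_p V_ov² = 0.5 × 4.85 × 1.62² = 6.37 mA, giving V_SD = V_DD − I_D R_D = 4.92 − 6.37 × 1.08 = -1.96 V.
But -1.96 V < V_ov = 1.62 V, so the device is actually in triode.
In triode I_D = k_p[V_ov V_SD − ½ V_SD²] and I_D = (V_DD − V_SD)/R_D. Equating: 2.62 V_SD² − 9.491 V_SD + 4.92 = 0, giving V_SD = 0.627 V (the root below V_ov).
I_D = (4.92 − 0.627) / 1.08 = 3.98 mA.

I_D = 3.98 mA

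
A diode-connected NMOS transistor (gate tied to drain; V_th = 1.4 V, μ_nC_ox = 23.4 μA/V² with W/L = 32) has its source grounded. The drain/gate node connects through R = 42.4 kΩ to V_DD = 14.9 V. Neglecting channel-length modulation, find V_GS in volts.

V_GS = 2.29 V

With gate tied to drain, V_GS = V_DS ≥ V_GS − V_th, so the device is in saturation.
k_n = μ_nC_ox · (W/L) = 0.7488 mA/V².
KCL at the drain: ½ k_n (V_GS − V_th)² = (V_DD − V_GS)/R.
Let x = V_GS − 1.4. Then 15.9 x² + x − 13.5 = 0, giving x = 0.891 V (positive root), so V_GS = 2.29 V.
I_D = (V_DD − V_GS)/R = (14.9 − 2.29) / 42.4 = 0.297 mA.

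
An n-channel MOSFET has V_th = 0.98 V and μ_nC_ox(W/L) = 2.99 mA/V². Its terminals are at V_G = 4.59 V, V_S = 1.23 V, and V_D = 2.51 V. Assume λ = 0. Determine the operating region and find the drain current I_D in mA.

Triode; I_D = 6.66 mA

V_GS = V_G − V_S = 4.59 − 1.23 = 3.36 V; V_DS = V_D − V_S = 2.51 − 1.23 = 1.28 V.
V_ov = V_GS − V_th = 3.36 − 0.98 = 2.38 V.
Since V_DS = 1.28 V < V_ov = 2.38 V, the device is in the triode region.
I_D = k_n [V_ov · V_DS − ½ V_DS²] = 2.99 × [2.38 × 1.28 − 0.5 × 1.28²] = 6.66 mA.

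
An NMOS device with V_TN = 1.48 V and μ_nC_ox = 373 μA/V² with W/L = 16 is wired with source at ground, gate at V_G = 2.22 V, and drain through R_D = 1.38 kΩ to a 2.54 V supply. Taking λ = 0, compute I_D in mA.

V_GS = V_G = 2.22 V, so V_ov = 2.22 − 1.48 = 0.74 V.
k_n = μ_nC_ox · (W/L) = 5.968 mA/V².
Assume saturation: I_D = ½ k_n V_ov² = 0.5 × 5.968 × 0.74² = 1.63 mA, giving V_DS = V_DD − I_D R_D = 2.54 − 1.63 × 1.38 = 0.285 V.
But 0.285 V < V_ov = 0.74 V, so the device is actually in triode.
In triode I_D = k_n[V_ov V_DS − ½ V_DS²] and I_D = (V_DD − V_DS)/R_D. Equating: 4.12 V_DS² − 7.095 V_DS + 2.54 = 0, giving V_DS = 0.508 V (the root below V_ov).
I_D = (2.54 − 0.508) / 1.38 = 1.47 mA.

I_D = 1.47 mA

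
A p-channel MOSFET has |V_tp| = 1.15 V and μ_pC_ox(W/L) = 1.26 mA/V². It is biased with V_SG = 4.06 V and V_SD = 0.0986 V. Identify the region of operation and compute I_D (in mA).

Triode; I_D = 0.355 mA

V_ov = V_SG − |V_tp| = 4.06 − 1.15 = 2.91 V.
Since V_SD = 0.0986 V < V_ov = 2.91 V, the device is in the triode region.
I_D = k_p [V_ov · V_SD − ½ V_SD²] = 1.26 × [2.91 × 0.0986 − 0.5 × 0.0986²] = 0.355 mA.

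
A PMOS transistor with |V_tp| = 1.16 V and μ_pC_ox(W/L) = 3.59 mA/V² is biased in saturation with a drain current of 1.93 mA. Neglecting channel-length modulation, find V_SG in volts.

V_SG = 2.20 V

In saturation I_D = ½ k_p (V_SG − |V_tp|)², so V_SG − |V_tp| = √(2 I_D / k_p) = √(2 × 1.93 / 3.59) = 1.04 V.
V_SG = 1.16 + 1.04 = 2.2 V.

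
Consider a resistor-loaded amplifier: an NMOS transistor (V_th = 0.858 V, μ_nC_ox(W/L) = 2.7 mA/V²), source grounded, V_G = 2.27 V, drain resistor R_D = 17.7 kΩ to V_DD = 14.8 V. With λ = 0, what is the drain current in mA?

I_D = 0.823 mA

V_GS = V_G = 2.27 V, so V_ov = 2.27 − 0.858 = 1.41 V.
Assume saturation: I_D = ½ k_n V_ov² = 0.5 × 2.7 × 1.41² = 2.69 mA, giving V_DS = V_DD − I_D R_D = 14.8 − 2.69 × 17.7 = -32.8 V.
But -32.8 V < V_ov = 1.41 V, so the device is actually in triode.
In triode I_D = k_n[V_ov V_DS − ½ V_DS²] and I_D = (V_DD − V_DS)/R_D. Equating: 23.9 V_DS² − 68.48 V_DS + 14.8 = 0, giving V_DS = 0.235 V (the root below V_ov).
I_D = (14.8 − 0.235) / 17.7 = 0.823 mA.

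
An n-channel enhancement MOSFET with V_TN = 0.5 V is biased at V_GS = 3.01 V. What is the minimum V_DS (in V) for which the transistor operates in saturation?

The boundary between triode and saturation is V_DS = V_GS − V_TN = V_ov.
V_ov = 3.01 − 0.5 = 2.51 V.

V_DS,sat = 2.51 V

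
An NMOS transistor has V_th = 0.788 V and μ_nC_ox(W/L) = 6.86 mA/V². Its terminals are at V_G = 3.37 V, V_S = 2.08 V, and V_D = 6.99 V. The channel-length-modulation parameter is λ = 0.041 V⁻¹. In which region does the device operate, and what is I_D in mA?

Saturation; I_D = 1.04 mA

V_GS = V_G − V_S = 3.37 − 2.08 = 1.29 V; V_DS = V_D − V_S = 6.99 − 2.08 = 4.91 V.
V_ov = V_GS − V_th = 1.29 − 0.788 = 0.502 V.
Since V_DS = 4.91 V ≥ V_ov = 0.502 V, the device is in saturation.
I_D = ½ k_n V_ov² (1 + λ V_DS) = 0.5 × 6.86 × 0.502² × (1 + 0.041 × 4.91) = 1.04 mA.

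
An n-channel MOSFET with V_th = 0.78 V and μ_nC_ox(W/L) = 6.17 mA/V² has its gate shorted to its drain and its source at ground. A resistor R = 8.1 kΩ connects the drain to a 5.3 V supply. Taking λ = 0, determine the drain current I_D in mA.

I_D = 0.508 mA

With gate tied to drain, V_GS = V_DS ≥ V_GS − V_th, so the device is in saturation.
KCL at the drain: ½ k_n (V_GS − V_th)² = (V_DD − V_GS)/R.
Let x = V_GS − 0.78. Then 25 x² + x − 4.52 = 0, giving x = 0.406 V (positive root), so V_GS = 1.19 V.
I_D = (V_DD − V_GS)/R = (5.3 − 1.19) / 8.1 = 0.508 mA.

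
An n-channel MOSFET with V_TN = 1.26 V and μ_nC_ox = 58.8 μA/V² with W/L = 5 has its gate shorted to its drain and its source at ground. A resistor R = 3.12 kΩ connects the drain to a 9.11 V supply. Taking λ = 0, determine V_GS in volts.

With gate tied to drain, V_GS = V_DS ≥ V_GS − V_TN, so the device is in saturation.
k_n = μ_nC_ox · (W/L) = 0.294 mA/V².
KCL at the drain: ½ k_n (V_GS − V_TN)² = (V_DD − V_GS)/R.
Let x = V_GS − 1.26. Then 0.459 x² + x − 7.85 = 0, giving x = 3.19 V (positive root), so V_GS = 4.45 V.
I_D = (V_DD − V_GS)/R = (9.11 − 4.45) / 3.12 = 1.49 mA.

V_GS = 4.45 V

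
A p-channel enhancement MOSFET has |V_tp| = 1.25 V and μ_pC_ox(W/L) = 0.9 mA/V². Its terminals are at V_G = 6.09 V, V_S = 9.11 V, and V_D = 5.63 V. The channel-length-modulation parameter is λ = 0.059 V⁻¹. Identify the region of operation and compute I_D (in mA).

V_SG = V_S − V_G = 9.11 − 6.09 = 3.02 V; V_SD = V_S − V_D = 9.11 − 5.63 = 3.48 V.
V_ov = V_SG − |V_tp| = 3.02 − 1.25 = 1.77 V.
Since V_SD = 3.48 V ≥ V_ov = 1.77 V, the device is in saturation.
I_D = ½ k_p V_ov² (1 + λ V_SD) = 0.5 × 0.9 × 1.77² × (1 + 0.059 × 3.48) = 1.7 mA.

Saturation; I_D = 1.70 mA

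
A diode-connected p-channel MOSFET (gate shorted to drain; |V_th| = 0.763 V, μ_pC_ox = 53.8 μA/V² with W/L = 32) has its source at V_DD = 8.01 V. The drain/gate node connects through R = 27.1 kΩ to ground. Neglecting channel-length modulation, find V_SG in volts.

V_SG = 1.30 V

With gate tied to drain, V_SG = V_SD ≥ V_SG − |V_th|, so the device is in saturation.
k_p = μ_pC_ox · (W/L) = 1.722 mA/V².
KCL at the drain: ½ k_p (V_SG − |V_th|)² = (V_DD − V_SG)/R.
Let x = V_SG − 0.763. Then 23.3 x² + x − 7.247 = 0, giving x = 0.536 V (positive root), so V_SG = 1.3 V.
I_D = (V_DD − V_SG)/R = (8.01 − 1.3) / 27.1 = 0.248 mA.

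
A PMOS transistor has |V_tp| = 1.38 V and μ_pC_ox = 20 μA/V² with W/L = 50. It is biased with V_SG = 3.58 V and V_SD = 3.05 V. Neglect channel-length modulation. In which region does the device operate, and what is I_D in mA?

k_p = μ_pC_ox · (W/L) = 1 mA/V².
V_ov = V_SG − |V_tp| = 3.58 − 1.38 = 2.2 V.
Since V_SD = 3.05 V ≥ V_ov = 2.2 V, the device is in saturation.
I_D = ½ k_p V_ov² = 0.5 × 1 × 2.2² = 2.42 mA.

Saturation; I_D = 2.42 mA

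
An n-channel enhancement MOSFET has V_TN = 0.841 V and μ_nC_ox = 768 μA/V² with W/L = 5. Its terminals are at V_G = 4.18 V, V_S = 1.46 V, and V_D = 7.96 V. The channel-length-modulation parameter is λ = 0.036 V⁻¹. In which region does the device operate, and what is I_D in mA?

Saturation; I_D = 8.37 mA

V_GS = V_G − V_S = 4.18 − 1.46 = 2.72 V; V_DS = V_D − V_S = 7.96 − 1.46 = 6.5 V.
k_n = μ_nC_ox · (W/L) = 3.84 mA/V².
V_ov = V_GS − V_TN = 2.72 − 0.841 = 1.88 V.
Since V_DS = 6.5 V ≥ V_ov = 1.88 V, the device is in saturation.
I_D = ½ k_n V_ov² (1 + λ V_DS) = 0.5 × 3.84 × 1.88² × (1 + 0.036 × 6.5) = 8.37 mA.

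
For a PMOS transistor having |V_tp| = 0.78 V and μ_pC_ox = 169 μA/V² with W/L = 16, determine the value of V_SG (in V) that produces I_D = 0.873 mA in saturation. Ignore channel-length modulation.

k_p = μ_pC_ox · (W/L) = 2.704 mA/V².
In saturation I_D = ½ k_p (V_SG − |V_tp|)², so V_SG − |V_tp| = √(2 I_D / k_p) = √(2 × 0.873 / 2.704) = 0.804 V.
V_SG = 0.78 + 0.804 = 1.58 V.

V_SG = 1.58 V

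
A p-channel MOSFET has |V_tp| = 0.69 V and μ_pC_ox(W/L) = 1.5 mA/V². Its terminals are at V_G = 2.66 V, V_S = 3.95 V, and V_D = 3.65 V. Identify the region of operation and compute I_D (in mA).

Triode; I_D = 0.203 mA

V_SG = V_S − V_G = 3.95 − 2.66 = 1.29 V; V_SD = V_S − V_D = 3.95 − 3.65 = 0.3 V.
V_ov = V_SG − |V_tp| = 1.29 − 0.69 = 0.6 V.
Since V_SD = 0.3 V < V_ov = 0.6 V, the device is in the triode region.
I_D = k_p [V_ov · V_SD − ½ V_SD²] = 1.5 × [0.6 × 0.3 − 0.5 × 0.3²] = 0.203 mA.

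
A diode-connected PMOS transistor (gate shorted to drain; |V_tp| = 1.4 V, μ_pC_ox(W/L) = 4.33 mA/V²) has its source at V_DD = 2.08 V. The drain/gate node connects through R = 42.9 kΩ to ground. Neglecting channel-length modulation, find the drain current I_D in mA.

I_D = 0.0140 mA

With gate tied to drain, V_SG = V_SD ≥ V_SG − |V_tp|, so the device is in saturation.
KCL at the drain: ½ k_p (V_SG − |V_tp|)² = (V_DD − V_SG)/R.
Let x = V_SG − 1.4. Then 92.9 x² + x − 0.68 = 0, giving x = 0.0804 V (positive root), so V_SG = 1.48 V.
I_D = (V_DD − V_SG)/R = (2.08 − 1.48) / 42.9 = 0.014 mA.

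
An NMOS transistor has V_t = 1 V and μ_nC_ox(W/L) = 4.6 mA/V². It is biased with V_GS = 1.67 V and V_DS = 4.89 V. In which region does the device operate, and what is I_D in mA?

V_ov = V_GS − V_t = 1.67 − 1 = 0.67 V.
Since V_DS = 4.89 V ≥ V_ov = 0.67 V, the device is in saturation.
I_D = ½ k_n V_ov² = 0.5 × 4.6 × 0.67² = 1.03 mA.

Saturation; I_D = 1.03 mA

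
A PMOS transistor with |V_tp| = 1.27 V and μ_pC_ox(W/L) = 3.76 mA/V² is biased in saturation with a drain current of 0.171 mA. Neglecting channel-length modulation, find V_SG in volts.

V_SG = 1.57 V

In saturation I_D = ½ k_p (V_SG − |V_tp|)², so V_SG − |V_tp| = √(2 I_D / k_p) = √(2 × 0.171 / 3.76) = 0.302 V.
V_SG = 1.27 + 0.302 = 1.57 V.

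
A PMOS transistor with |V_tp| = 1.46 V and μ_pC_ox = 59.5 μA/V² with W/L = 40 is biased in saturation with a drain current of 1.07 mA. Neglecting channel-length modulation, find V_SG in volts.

V_SG = 2.41 V

k_p = μ_pC_ox · (W/L) = 2.38 mA/V².
In saturation I_D = ½ k_p (V_SG − |V_tp|)², so V_SG − |V_tp| = √(2 I_D / k_p) = √(2 × 1.07 / 2.38) = 0.948 V.
V_SG = 1.46 + 0.948 = 2.41 V.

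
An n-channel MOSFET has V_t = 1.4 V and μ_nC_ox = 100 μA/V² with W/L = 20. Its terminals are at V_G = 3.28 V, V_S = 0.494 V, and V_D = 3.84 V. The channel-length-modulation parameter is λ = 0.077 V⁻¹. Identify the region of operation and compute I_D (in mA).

Saturation; I_D = 2.42 mA

V_GS = V_G − V_S = 3.28 − 0.494 = 2.79 V; V_DS = V_D − V_S = 3.84 − 0.494 = 3.35 V.
k_n = μ_nC_ox · (W/L) = 2 mA/V².
V_ov = V_GS − V_t = 2.79 − 1.4 = 1.39 V.
Since V_DS = 3.35 V ≥ V_ov = 1.39 V, the device is in saturation.
I_D = ½ k_n V_ov² (1 + λ V_DS) = 0.5 × 2 × 1.39² × (1 + 0.077 × 3.35) = 2.42 mA.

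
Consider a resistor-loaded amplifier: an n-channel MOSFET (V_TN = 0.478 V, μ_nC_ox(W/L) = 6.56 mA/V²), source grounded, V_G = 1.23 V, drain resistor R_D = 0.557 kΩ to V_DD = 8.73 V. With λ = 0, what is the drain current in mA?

I_D = 1.85 mA

V_GS = V_G = 1.23 V, so V_ov = 1.23 − 0.478 = 0.752 V.
Assume saturation: I_D = ½ k_n V_ov² = 0.5 × 6.56 × 0.752² = 1.85 mA, giving V_DS = V_DD − I_D R_D = 8.73 − 1.85 × 0.557 = 7.7 V.
V_DS = 7.7 V ≥ V_ov = 0.752 V, confirming saturation.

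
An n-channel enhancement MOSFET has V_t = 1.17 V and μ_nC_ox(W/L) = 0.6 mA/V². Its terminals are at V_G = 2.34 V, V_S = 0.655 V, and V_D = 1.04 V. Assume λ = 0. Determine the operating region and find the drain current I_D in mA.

V_GS = V_G − V_S = 2.34 − 0.655 = 1.68 V; V_DS = V_D − V_S = 1.04 − 0.655 = 0.385 V.
V_ov = V_GS − V_t = 1.68 − 1.17 = 0.515 V.
Since V_DS = 0.385 V < V_ov = 0.515 V, the device is in the triode region.
I_D = k_n [V_ov · V_DS − ½ V_DS²] = 0.6 × [0.515 × 0.385 − 0.5 × 0.385²] = 0.0745 mA.

Triode; I_D = 0.0745 mA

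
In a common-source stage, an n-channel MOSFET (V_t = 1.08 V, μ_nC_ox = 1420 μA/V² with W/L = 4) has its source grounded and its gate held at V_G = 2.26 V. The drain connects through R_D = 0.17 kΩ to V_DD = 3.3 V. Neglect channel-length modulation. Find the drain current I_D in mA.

I_D = 3.95 mA

V_GS = V_G = 2.26 V, so V_ov = 2.26 − 1.08 = 1.18 V.
k_n = μ_nC_ox · (W/L) = 5.68 mA/V².
Assume saturation: I_D = ½ k_n V_ov² = 0.5 × 5.68 × 1.18² = 3.95 mA, giving V_DS = V_DD − I_D R_D = 3.3 − 3.95 × 0.17 = 2.63 V.
V_DS = 2.63 V ≥ V_ov = 1.18 V, confirming saturation.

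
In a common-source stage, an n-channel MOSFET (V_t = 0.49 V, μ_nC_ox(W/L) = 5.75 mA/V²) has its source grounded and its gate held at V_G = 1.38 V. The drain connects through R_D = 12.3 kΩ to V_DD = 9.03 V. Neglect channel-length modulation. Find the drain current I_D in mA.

I_D = 0.722 mA

V_GS = V_G = 1.38 V, so V_ov = 1.38 − 0.49 = 0.89 V.
Assume saturation: I_D = ½ k_n V_ov² = 0.5 × 5.75 × 0.89² = 2.28 mA, giving V_DS = V_DD − I_D R_D = 9.03 − 2.28 × 12.3 = -19 V.
But -19 V < V_ov = 0.89 V, so the device is actually in triode.
In triode I_D = k_n[V_ov V_DS − ½ V_DS²] and I_D = (V_DD − V_DS)/R_D. Equating: 35.4 V_DS² − 63.95 V_DS + 9.03 = 0, giving V_DS = 0.154 V (the root below V_ov).
I_D = (9.03 − 0.154) / 12.3 = 0.722 mA.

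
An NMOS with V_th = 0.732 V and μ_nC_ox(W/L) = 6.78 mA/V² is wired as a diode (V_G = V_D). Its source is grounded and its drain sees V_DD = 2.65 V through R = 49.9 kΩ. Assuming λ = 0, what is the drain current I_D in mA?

With gate tied to drain, V_GS = V_DS ≥ V_GS − V_th, so the device is in saturation.
KCL at the drain: ½ k_n (V_GS − V_th)² = (V_DD − V_GS)/R.
Let x = V_GS − 0.732. Then 169 x² + x − 1.918 = 0, giving x = 0.104 V (positive root), so V_GS = 0.836 V.
I_D = (V_DD − V_GS)/R = (2.65 − 0.836) / 49.9 = 0.0364 mA.

I_D = 0.0364 mA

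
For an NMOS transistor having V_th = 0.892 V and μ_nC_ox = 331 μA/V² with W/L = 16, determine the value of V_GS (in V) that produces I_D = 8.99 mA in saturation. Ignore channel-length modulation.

k_n = μ_nC_ox · (W/L) = 5.296 mA/V².
In saturation I_D = ½ k_n (V_GS − V_th)², so V_GS − V_th = √(2 I_D / k_n) = √(2 × 8.99 / 5.296) = 1.84 V.
V_GS = 0.892 + 1.84 = 2.73 V.

V_GS = 2.73 V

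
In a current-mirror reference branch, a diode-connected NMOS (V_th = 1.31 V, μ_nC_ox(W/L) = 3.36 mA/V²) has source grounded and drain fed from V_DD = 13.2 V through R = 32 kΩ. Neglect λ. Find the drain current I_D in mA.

With gate tied to drain, V_GS = V_DS ≥ V_GS − V_th, so the device is in saturation.
KCL at the drain: ½ k_n (V_GS − V_th)² = (V_DD − V_GS)/R.
Let x = V_GS − 1.31. Then 53.8 x² + x − 11.89 = 0, giving x = 0.461 V (positive root), so V_GS = 1.77 V.
I_D = (V_DD − V_GS)/R = (13.2 − 1.77) / 32 = 0.357 mA.

I_D = 0.357 mA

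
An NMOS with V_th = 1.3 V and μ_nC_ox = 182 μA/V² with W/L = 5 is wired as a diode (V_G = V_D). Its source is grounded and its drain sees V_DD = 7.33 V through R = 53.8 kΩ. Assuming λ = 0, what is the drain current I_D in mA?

I_D = 0.103 mA

With gate tied to drain, V_GS = V_DS ≥ V_GS − V_th, so the device is in saturation.
k_n = μ_nC_ox · (W/L) = 0.91 mA/V².
KCL at the drain: ½ k_n (V_GS − V_th)² = (V_DD − V_GS)/R.
Let x = V_GS − 1.3. Then 24.5 x² + x − 6.03 = 0, giving x = 0.476 V (positive root), so V_GS = 1.78 V.
I_D = (V_DD − V_GS)/R = (7.33 − 1.78) / 53.8 = 0.103 mA.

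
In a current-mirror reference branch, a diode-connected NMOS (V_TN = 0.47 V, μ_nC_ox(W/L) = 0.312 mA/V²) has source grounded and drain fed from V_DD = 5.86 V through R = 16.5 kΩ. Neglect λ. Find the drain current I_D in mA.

With gate tied to drain, V_GS = V_DS ≥ V_GS − V_TN, so the device is in saturation.
KCL at the drain: ½ k_n (V_GS − V_TN)² = (V_DD − V_GS)/R.
Let x = V_GS − 0.47. Then 2.57 x² + x − 5.39 = 0, giving x = 1.27 V (positive root), so V_GS = 1.74 V.
I_D = (V_DD − V_GS)/R = (5.86 − 1.74) / 16.5 = 0.25 mA.

I_D = 0.250 mA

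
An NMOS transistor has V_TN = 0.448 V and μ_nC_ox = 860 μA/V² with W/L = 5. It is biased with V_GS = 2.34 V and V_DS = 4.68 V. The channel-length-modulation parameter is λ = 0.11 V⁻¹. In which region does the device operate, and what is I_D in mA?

k_n = μ_nC_ox · (W/L) = 4.3 mA/V².
V_ov = V_GS − V_TN = 2.34 − 0.448 = 1.89 V.
Since V_DS = 4.68 V ≥ V_ov = 1.89 V, the device is in saturation.
I_D = ½ k_n V_ov² (1 + λ V_DS) = 0.5 × 4.3 × 1.89² × (1 + 0.11 × 4.68) = 11.7 mA.

Saturation; I_D = 11.7 mA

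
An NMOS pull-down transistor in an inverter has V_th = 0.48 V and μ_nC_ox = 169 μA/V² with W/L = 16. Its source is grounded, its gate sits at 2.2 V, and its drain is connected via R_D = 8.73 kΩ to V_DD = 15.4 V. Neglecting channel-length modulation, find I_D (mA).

V_GS = V_G = 2.2 V, so V_ov = 2.2 − 0.48 = 1.72 V.
k_n = μ_nC_ox · (W/L) = 2.704 mA/V².
Assume saturation: I_D = ½ k_n V_ov² = 0.5 × 2.704 × 1.72² = 4 mA, giving V_DS = V_DD − I_D R_D = 15.4 − 4 × 8.73 = -19.5 V.
But -19.5 V < V_ov = 1.72 V, so the device is actually in triode.
In triode I_D = k_n[V_ov V_DS − ½ V_DS²] and I_D = (V_DD − V_DS)/R_D. Equating: 11.8 V_DS² − 41.6 V_DS + 15.4 = 0, giving V_DS = 0.42 V (the root below V_ov).
I_D = (15.4 − 0.42) / 8.73 = 1.72 mA.

I_D = 1.72 mA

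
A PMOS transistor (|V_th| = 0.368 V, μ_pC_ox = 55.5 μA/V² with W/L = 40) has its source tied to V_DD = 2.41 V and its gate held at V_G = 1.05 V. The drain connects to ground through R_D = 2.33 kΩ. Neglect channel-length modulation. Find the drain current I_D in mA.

V_SG = V_DD − V_G = 2.41 − 1.05 = 1.36 V, so V_ov = 1.36 − 0.368 = 0.992 V.
k_p = μ_pC_ox · (W/L) = 2.22 mA/V².
Assume saturation: I_D = ½ k_p V_ov² = 0.5 × 2.22 × 0.992² = 1.09 mA, giving V_SD = V_DD − I_D R_D = 2.41 − 1.09 × 2.33 = -0.135 V.
But -0.135 V < V_ov = 0.992 V, so the device is actually in triode.
In triode I_D = k_p[V_ov V_SD − ½ V_SD²] and I_D = (V_DD − V_SD)/R_D. Equating: 2.59 V_SD² − 6.131 V_SD + 2.41 = 0, giving V_SD = 0.497 V (the root below V_ov).
I_D = (2.41 − 0.497) / 2.33 = 0.821 mA.

I_D = 0.821 mA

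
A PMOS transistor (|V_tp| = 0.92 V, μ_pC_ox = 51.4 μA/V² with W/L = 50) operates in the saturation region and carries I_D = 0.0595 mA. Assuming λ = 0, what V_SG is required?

V_SG = 1.14 V

k_p = μ_pC_ox · (W/L) = 2.57 mA/V².
In saturation I_D = ½ k_p (V_SG − |V_tp|)², so V_SG − |V_tp| = √(2 I_D / k_p) = √(2 × 0.0595 / 2.57) = 0.215 V.
V_SG = 0.92 + 0.215 = 1.14 V.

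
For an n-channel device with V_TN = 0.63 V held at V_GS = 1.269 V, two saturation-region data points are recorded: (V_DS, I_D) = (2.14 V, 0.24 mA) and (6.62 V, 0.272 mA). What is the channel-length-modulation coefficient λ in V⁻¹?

λ = 0.0318 V⁻¹

With V_GS fixed, I_D ∝ (1 + λ V_DS) in saturation, so I_D2/I_D1 = (1 + λ V_DS2)/(1 + λ V_DS1).
0.272/0.24 = 1.133 = (1 + 6.62 λ)/(1 + 2.14 λ).
Solving: λ (I_D1 V_DS2 − I_D2 V_DS1) = I_D2 − I_D1, so λ = (0.272 − 0.24) / (0.24 × 6.62 − 0.272 × 2.14) = 0.032 / 1.01 = 0.0318 V⁻¹.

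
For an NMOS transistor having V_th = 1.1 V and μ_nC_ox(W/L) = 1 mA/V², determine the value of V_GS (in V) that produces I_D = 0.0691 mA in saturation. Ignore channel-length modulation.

In saturation I_D = ½ k_n (V_GS − V_th)², so V_GS − V_th = √(2 I_D / k_n) = √(2 × 0.0691 / 1) = 0.372 V.
V_GS = 1.1 + 0.372 = 1.47 V.

V_GS = 1.47 V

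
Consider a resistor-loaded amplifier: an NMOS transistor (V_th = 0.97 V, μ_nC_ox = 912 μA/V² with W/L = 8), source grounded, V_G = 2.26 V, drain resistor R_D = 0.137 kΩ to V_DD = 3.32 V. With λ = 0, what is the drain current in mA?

V_GS = V_G = 2.26 V, so V_ov = 2.26 − 0.97 = 1.29 V.
k_n = μ_nC_ox · (W/L) = 7.296 mA/V².
Assume saturation: I_D = ½ k_n V_ov² = 0.5 × 7.296 × 1.29² = 6.07 mA, giving V_DS = V_DD − I_D R_D = 3.32 − 6.07 × 0.137 = 2.49 V.
V_DS = 2.49 V ≥ V_ov = 1.29 V, confirming saturation.

I_D = 6.07 mA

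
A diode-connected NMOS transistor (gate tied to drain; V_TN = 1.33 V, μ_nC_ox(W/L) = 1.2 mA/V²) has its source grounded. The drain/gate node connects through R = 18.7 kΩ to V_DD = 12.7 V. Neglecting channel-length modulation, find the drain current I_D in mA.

With gate tied to drain, V_GS = V_DS ≥ V_GS − V_TN, so the device is in saturation.
KCL at the drain: ½ k_n (V_GS − V_TN)² = (V_DD − V_GS)/R.
Let x = V_GS − 1.33. Then 11.2 x² + x − 11.37 = 0, giving x = 0.963 V (positive root), so V_GS = 2.29 V.
I_D = (V_DD − V_GS)/R = (12.7 − 2.29) / 18.7 = 0.557 mA.

I_D = 0.557 mA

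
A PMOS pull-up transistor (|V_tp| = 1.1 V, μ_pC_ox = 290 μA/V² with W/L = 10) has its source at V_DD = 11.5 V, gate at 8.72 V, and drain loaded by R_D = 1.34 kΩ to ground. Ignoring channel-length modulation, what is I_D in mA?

I_D = 4.09 mA

V_SG = V_DD − V_G = 11.5 − 8.72 = 2.78 V, so V_ov = 2.78 − 1.1 = 1.68 V.
k_p = μ_pC_ox · (W/L) = 2.9 mA/V².
Assume saturation: I_D = ½ k_p V_ov² = 0.5 × 2.9 × 1.68² = 4.09 mA, giving V_SD = V_DD − I_D R_D = 11.5 − 4.09 × 1.34 = 6.02 V.
V_SD = 6.02 V ≥ V_ov = 1.68 V, confirming saturation.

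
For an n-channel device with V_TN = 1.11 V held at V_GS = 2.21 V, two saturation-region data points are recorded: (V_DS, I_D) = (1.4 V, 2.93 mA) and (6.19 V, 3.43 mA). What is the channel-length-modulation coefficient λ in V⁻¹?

λ = 0.0375 V⁻¹

With V_GS fixed, I_D ∝ (1 + λ V_DS) in saturation, so I_D2/I_D1 = (1 + λ V_DS2)/(1 + λ V_DS1).
3.43/2.93 = 1.171 = (1 + 6.19 λ)/(1 + 1.4 λ).
Solving: λ (I_D1 V_DS2 − I_D2 V_DS1) = I_D2 − I_D1, so λ = (3.43 − 2.93) / (2.93 × 6.19 − 3.43 × 1.4) = 0.5 / 13.3 = 0.0375 V⁻¹.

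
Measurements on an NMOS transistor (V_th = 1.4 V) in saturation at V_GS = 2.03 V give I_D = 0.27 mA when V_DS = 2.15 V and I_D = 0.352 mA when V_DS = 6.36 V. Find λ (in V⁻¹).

λ = 0.0854 V⁻¹

With V_GS fixed, I_D ∝ (1 + λ V_DS) in saturation, so I_D2/I_D1 = (1 + λ V_DS2)/(1 + λ V_DS1).
0.352/0.27 = 1.304 = (1 + 6.36 λ)/(1 + 2.15 λ).
Solving: λ (I_D1 V_DS2 − I_D2 V_DS1) = I_D2 − I_D1, so λ = (0.352 − 0.27) / (0.27 × 6.36 − 0.352 × 2.15) = 0.082 / 0.96 = 0.0854 V⁻¹.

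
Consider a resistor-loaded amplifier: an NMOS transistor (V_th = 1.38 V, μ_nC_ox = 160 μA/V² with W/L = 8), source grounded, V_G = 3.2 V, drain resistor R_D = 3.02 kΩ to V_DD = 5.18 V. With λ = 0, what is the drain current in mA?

V_GS = V_G = 3.2 V, so V_ov = 3.2 − 1.38 = 1.82 V.
k_n = μ_nC_ox · (W/L) = 1.28 mA/V².
Assume saturation: I_D = ½ k_n V_ov² = 0.5 × 1.28 × 1.82² = 2.12 mA, giving V_DS = V_DD − I_D R_D = 5.18 − 2.12 × 3.02 = -1.22 V.
But -1.22 V < V_ov = 1.82 V, so the device is actually in triode.
In triode I_D = k_n[V_ov V_DS − ½ V_DS²] and I_D = (V_DD − V_DS)/R_D. Equating: 1.93 V_DS² − 8.035 V_DS + 5.18 = 0, giving V_DS = 0.798 V (the root below V_ov).
I_D = (5.18 − 0.798) / 3.02 = 1.45 mA.

I_D = 1.45 mA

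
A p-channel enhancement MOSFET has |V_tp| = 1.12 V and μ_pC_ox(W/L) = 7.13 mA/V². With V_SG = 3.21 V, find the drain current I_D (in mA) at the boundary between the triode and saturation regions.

At the boundary V_SD = V_ov = V_SG − |V_tp| = 3.21 − 1.12 = 2.09 V.
I_D = ½ k_p V_ov² = 0.5 × 7.13 × 2.09² = 15.6 mA.

I_D = 15.6 mA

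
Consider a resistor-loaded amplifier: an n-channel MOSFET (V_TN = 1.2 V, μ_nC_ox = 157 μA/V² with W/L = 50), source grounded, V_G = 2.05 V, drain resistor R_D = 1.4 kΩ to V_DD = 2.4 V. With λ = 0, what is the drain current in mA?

V_GS = V_G = 2.05 V, so V_ov = 2.05 − 1.2 = 0.85 V.
k_n = μ_nC_ox · (W/L) = 7.85 mA/V².
Assume saturation: I_D = ½ k_n V_ov² = 0.5 × 7.85 × 0.85² = 2.84 mA, giving V_DS = V_DD − I_D R_D = 2.4 − 2.84 × 1.4 = -1.57 V.
But -1.57 V < V_ov = 0.85 V, so the device is actually in triode.
In triode I_D = k_n[V_ov V_DS − ½ V_DS²] and I_D = (V_DD − V_DS)/R_D. Equating: 5.49 V_DS² − 10.34 V_DS + 2.4 = 0, giving V_DS = 0.271 V (the root below V_ov).
I_D = (2.4 − 0.271) / 1.4 = 1.52 mA.

I_D = 1.52 mA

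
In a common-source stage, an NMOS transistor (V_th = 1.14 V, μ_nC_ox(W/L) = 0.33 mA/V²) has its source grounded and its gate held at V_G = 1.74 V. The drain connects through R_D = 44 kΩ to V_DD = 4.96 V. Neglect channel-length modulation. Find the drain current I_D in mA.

V_GS = V_G = 1.74 V, so V_ov = 1.74 − 1.14 = 0.6 V.
Assume saturation: I_D = ½ k_n V_ov² = 0.5 × 0.33 × 0.6² = 0.0594 mA, giving V_DS = V_DD − I_D R_D = 4.96 − 0.0594 × 44 = 2.35 V.
V_DS = 2.35 V ≥ V_ov = 0.6 V, confirming saturation.

I_D = 0.0594 mA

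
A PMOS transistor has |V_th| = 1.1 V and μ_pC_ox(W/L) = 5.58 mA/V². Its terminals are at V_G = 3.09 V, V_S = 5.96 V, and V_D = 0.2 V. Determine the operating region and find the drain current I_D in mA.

V_SG = V_S − V_G = 5.96 − 3.09 = 2.87 V; V_SD = V_S − V_D = 5.96 − 0.2 = 5.76 V.
V_ov = V_SG − |V_th| = 2.87 − 1.1 = 1.77 V.
Since V_SD = 5.76 V ≥ V_ov = 1.77 V, the device is in saturation.
I_D = ½ k_p V_ov² = 0.5 × 5.58 × 1.77² = 8.74 mA.

Saturation; I_D = 8.74 mA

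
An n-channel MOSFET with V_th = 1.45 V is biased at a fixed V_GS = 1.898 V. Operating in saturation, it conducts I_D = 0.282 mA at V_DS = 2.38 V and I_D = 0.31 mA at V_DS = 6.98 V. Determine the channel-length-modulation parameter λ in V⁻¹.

With V_GS fixed, I_D ∝ (1 + λ V_DS) in saturation, so I_D2/I_D1 = (1 + λ V_DS2)/(1 + λ V_DS1).
0.31/0.282 = 1.099 = (1 + 6.98 λ)/(1 + 2.38 λ).
Solving: λ (I_D1 V_DS2 − I_D2 V_DS1) = I_D2 − I_D1, so λ = (0.31 − 0.282) / (0.282 × 6.98 − 0.31 × 2.38) = 0.028 / 1.23 = 0.0228 V⁻¹.

λ = 0.0228 V⁻¹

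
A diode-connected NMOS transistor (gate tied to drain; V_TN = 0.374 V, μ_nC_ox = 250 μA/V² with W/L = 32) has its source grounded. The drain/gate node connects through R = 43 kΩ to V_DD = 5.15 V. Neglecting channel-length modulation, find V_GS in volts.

With gate tied to drain, V_GS = V_DS ≥ V_GS − V_TN, so the device is in saturation.
k_n = μ_nC_ox · (W/L) = 8 mA/V².
KCL at the drain: ½ k_n (V_GS − V_TN)² = (V_DD − V_GS)/R.
Let x = V_GS − 0.374. Then 172 x² + x − 4.776 = 0, giving x = 0.164 V (positive root), so V_GS = 0.538 V.
I_D = (V_DD − V_GS)/R = (5.15 − 0.538) / 43 = 0.107 mA.

V_GS = 0.538 V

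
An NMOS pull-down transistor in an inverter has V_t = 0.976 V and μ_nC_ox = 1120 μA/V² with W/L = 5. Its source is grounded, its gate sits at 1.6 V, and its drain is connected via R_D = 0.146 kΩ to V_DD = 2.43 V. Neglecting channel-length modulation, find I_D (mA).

I_D = 1.09 mA

V_GS = V_G = 1.6 V, so V_ov = 1.6 − 0.976 = 0.624 V.
k_n = μ_nC_ox · (W/L) = 5.6 mA/V².
Assume saturation: I_D = ½ k_n V_ov² = 0.5 × 5.6 × 0.624² = 1.09 mA, giving V_DS = V_DD − I_D R_D = 2.43 − 1.09 × 0.146 = 2.27 V.
V_DS = 2.27 V ≥ V_ov = 0.624 V, confirming saturation.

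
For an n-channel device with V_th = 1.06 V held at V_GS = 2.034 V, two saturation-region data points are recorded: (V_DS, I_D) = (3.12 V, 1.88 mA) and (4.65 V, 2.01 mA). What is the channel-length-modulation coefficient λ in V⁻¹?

With V_GS fixed, I_D ∝ (1 + λ V_DS) in saturation, so I_D2/I_D1 = (1 + λ V_DS2)/(1 + λ V_DS1).
2.01/1.88 = 1.069 = (1 + 4.65 λ)/(1 + 3.12 λ).
Solving: λ (I_D1 V_DS2 − I_D2 V_DS1) = I_D2 − I_D1, so λ = (2.01 − 1.88) / (1.88 × 4.65 − 2.01 × 3.12) = 0.13 / 2.47 = 0.0526 V⁻¹.

λ = 0.0526 V⁻¹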